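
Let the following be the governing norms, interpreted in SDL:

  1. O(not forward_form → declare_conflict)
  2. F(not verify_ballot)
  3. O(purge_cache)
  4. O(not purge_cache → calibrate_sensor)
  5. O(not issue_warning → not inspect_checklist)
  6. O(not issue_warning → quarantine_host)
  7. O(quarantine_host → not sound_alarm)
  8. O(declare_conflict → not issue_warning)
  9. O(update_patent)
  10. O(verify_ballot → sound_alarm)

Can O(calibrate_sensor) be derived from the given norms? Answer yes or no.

No

Premise 4 is O(not purge_cache → calibrate_sensor), but O(not purge_cache) is not derivable from the premises, so it does not yield O(calibrate_sensor).
No other premise forces O(calibrate_sensor). An ideal world satisfying every premise can still have calibrate_sensor false, so O(calibrate_sensor) is not derivable.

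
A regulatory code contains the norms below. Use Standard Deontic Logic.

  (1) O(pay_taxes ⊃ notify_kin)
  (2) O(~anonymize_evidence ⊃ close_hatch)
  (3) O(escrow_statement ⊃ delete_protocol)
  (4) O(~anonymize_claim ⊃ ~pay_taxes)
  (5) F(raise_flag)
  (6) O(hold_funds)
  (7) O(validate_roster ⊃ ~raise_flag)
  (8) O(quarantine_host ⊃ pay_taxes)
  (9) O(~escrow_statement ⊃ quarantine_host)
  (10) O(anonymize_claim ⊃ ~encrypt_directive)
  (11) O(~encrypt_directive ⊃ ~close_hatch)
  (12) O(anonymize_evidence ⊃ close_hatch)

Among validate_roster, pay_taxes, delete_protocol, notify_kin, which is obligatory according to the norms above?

delete_protocol

Premises 2 and 12 cover both cases: O(~anonymize_evidence ⊃ close_hatch) and O(anonymize_evidence ⊃ close_hatch). Since ~anonymize_evidence ∨ anonymize_evidence is a tautology, O(close_hatch) follows.
Premise 11, O(~encrypt_directive ⊃ ~close_hatch), contraposes to O(close_hatch ⊃ encrypt_directive); with O(close_hatch) we get O(encrypt_directive).
Premise 10, O(anonymize_claim ⊃ ~encrypt_directive), contraposes to O(encrypt_directive ⊃ ~anonymize_claim); with O(encrypt_directive) we get O(~anonymize_claim).
From O(~anonymize_claim) and premise 4, O(~anonymize_claim ⊃ ~pay_taxes), we obtain O(~pay_taxes).
Premise 8, O(quarantine_host ⊃ pay_taxes), contraposes to O(~pay_taxes ⊃ ~quarantine_host); with O(~pay_taxes) we get O(~quarantine_host).
The contrapositive of premise 9 (O(~escrow_statement ⊃ quarantine_host)) is O(~quarantine_host ⊃ escrow_statement), and O(~quarantine_host) is already established, so O(escrow_statement).
Premise 3 is O(escrow_statement ⊃ delete_protocol); since O(escrow_statement), deontic closure gives O(delete_protocol).
So O(delete_protocol) holds — delete_protocol is obligatory. None of the other listed options is made obligatory by any chain of premises.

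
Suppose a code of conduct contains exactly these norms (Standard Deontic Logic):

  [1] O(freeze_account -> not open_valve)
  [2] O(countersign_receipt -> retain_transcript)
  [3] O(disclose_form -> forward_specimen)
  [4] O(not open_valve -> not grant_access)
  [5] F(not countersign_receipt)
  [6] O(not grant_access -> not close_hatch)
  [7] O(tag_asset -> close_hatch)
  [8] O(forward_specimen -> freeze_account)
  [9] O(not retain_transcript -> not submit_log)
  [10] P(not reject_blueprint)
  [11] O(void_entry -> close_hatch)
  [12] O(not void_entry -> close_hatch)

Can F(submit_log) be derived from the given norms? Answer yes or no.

Premise 9 is O(not retain_transcript -> not submit_log), but O(not retain_transcript) is not derivable from the premises, so it does not yield O(not submit_log).
No other premise forces O(not submit_log). An ideal world satisfying every premise can still have submit_log true, so F(submit_log) is not derivable.

No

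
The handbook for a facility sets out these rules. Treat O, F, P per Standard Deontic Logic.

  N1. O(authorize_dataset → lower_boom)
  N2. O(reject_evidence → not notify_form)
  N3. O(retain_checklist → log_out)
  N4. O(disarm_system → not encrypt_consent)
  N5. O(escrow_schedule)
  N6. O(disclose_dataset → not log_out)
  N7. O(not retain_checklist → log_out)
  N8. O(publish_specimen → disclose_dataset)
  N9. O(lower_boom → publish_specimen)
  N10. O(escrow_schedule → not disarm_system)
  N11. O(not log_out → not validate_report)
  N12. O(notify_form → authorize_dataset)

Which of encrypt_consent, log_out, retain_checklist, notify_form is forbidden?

notify_form

By case analysis on not retain_checklist: premise 7 gives O(not retain_checklist → log_out) and premise 3 gives O(retain_checklist → log_out), so O(log_out) either way.
Premise 6, O(disclose_dataset → not log_out), contraposes to O(log_out → not disclose_dataset); with O(log_out) we get O(not disclose_dataset).
Premise 8, O(publish_specimen → disclose_dataset), contraposes to O(not disclose_dataset → not publish_specimen); with O(not disclose_dataset) we get O(not publish_specimen).
Premise 9, O(lower_boom → publish_specimen), contraposes to O(not publish_specimen → not lower_boom); with O(not publish_specimen) we get O(not lower_boom).
The contrapositive of premise 1 (O(authorize_dataset → lower_boom)) is O(not lower_boom → not authorize_dataset), and O(not lower_boom) is already established, so O(not authorize_dataset).
Premise 12 is O(notify_form → authorize_dataset); contrapositively O(not authorize_dataset → not notify_form). Since O(not authorize_dataset) holds, K gives O(not notify_form).
So O(not notify_form) holds, i.e. notify_form is forbidden. None of the other listed options is forbidden under the premises.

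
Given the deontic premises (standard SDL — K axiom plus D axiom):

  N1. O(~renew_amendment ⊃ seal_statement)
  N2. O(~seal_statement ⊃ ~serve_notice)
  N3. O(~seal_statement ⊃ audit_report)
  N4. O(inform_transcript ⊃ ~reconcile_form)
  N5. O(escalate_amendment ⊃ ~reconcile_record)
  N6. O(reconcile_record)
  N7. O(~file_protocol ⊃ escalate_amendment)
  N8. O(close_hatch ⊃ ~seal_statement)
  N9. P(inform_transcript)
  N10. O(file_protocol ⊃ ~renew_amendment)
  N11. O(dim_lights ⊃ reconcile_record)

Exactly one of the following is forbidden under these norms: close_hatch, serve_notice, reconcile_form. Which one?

close_hatch

From premise 6 we have O(reconcile_record).
Premise 5, O(escalate_amendment ⊃ ~reconcile_record), contraposes to O(reconcile_record ⊃ ~escalate_amendment); with O(reconcile_record) we get O(~escalate_amendment).
Premise 7 is O(~file_protocol ⊃ escalate_amendment); contrapositively O(~escalate_amendment ⊃ file_protocol). Since O(~escalate_amendment) holds, K gives O(file_protocol).
From O(file_protocol) and premise 10, O(file_protocol ⊃ ~renew_amendment), we obtain O(~renew_amendment).
Premise 1 is O(~renew_amendment ⊃ seal_statement); since O(~renew_amendment), deontic closure gives O(seal_statement).
Premise 8, O(close_hatch ⊃ ~seal_statement), contraposes to O(seal_statement ⊃ ~close_hatch); with O(seal_statement) we get O(~close_hatch).
So O(~close_hatch) holds, i.e. close_hatch is forbidden. None of the other listed options is forbidden under the premises.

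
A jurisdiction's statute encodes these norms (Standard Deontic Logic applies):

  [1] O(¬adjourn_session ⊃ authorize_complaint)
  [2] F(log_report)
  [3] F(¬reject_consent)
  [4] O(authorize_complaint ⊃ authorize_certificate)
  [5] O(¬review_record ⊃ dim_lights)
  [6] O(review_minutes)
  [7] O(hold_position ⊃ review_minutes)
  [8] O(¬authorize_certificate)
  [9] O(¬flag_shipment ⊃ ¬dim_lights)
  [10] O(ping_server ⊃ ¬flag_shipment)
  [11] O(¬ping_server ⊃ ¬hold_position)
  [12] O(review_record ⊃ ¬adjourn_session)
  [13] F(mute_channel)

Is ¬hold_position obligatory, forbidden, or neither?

Obligatory

From premise 8 we have O(¬authorize_certificate).
Premise 4, O(authorize_complaint ⊃ authorize_certificate), contraposes to O(¬authorize_certificate ⊃ ¬authorize_complaint); with O(¬authorize_certificate) we get O(¬authorize_complaint).
The contrapositive of premise 1 (O(¬adjourn_session ⊃ authorize_complaint)) is O(¬authorize_complaint ⊃ adjourn_session), and O(¬authorize_complaint) is already established, so O(adjourn_session).
Premise 12 is O(review_record ⊃ ¬adjourn_session); contrapositively O(adjourn_session ⊃ ¬review_record). Since O(adjourn_session) holds, K gives O(¬review_record).
From O(¬review_record) and premise 5, O(¬review_record ⊃ dim_lights), we obtain O(dim_lights).
Premise 9, O(¬flag_shipment ⊃ ¬dim_lights), contraposes to O(dim_lights ⊃ flag_shipment); with O(dim_lights) we get O(flag_shipment).
The contrapositive of premise 10 (O(ping_server ⊃ ¬flag_shipment)) is O(flag_shipment ⊃ ¬ping_server), and O(flag_shipment) is already established, so O(¬ping_server).
With premise 11, O(¬ping_server ⊃ ¬hold_position), the K-axiom yields O(¬hold_position).
Premises 2, 3, 6, 7, 13 do not contribute to this derivation.
Hence ¬hold_position is obligatory.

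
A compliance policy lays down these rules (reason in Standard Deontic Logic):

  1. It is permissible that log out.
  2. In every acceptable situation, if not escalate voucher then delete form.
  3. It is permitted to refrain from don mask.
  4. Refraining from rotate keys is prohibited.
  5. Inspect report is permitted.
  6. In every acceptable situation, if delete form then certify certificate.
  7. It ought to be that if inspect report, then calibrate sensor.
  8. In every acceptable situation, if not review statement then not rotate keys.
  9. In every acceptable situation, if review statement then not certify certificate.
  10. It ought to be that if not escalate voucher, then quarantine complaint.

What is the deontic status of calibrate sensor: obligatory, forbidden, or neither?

Neither

Premise 7 is O(inspect_report → calibrate_sensor), but O(inspect_report) is not derivable from the premises (the permission P(inspect_report) asserts only ¬O(¬inspect_report), not O(inspect_report)), so it does not yield O(calibrate_sensor).
No premise or chain of K-axiom applications forces O(calibrate_sensor), and none forces O(¬calibrate_sensor). So calibrate_sensor is neither obligatory nor forbidden under these norms.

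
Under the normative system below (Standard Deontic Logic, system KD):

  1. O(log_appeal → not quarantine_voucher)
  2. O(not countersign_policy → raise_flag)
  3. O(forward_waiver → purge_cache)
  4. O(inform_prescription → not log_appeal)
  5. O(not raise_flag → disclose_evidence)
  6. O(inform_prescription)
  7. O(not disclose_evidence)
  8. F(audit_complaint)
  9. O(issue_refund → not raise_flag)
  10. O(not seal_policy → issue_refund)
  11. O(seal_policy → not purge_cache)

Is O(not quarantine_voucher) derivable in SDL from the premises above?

No

Premise 1 is O(log_appeal → not quarantine_voucher), but O(log_appeal) is not derivable from the premises, so it does not yield O(not quarantine_voucher).
No other premise forces O(not quarantine_voucher). An ideal world satisfying every premise can still have not quarantine_voucher false, so O(not quarantine_voucher) is not derivable.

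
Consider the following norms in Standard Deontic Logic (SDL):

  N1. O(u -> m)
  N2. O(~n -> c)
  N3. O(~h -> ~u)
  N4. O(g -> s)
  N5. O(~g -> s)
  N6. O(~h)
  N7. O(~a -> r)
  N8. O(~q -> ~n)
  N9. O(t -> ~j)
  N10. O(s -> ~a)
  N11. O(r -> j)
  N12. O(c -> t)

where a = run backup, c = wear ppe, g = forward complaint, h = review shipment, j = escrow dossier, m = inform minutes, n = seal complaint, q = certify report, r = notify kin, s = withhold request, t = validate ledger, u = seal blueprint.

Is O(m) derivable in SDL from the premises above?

Premise 1 is O(u -> m), but O(u) is not derivable from the premises, so it does not yield O(m).
No other premise forces O(m). An ideal world satisfying every premise can still have m false, so O(m) is not derivable.

No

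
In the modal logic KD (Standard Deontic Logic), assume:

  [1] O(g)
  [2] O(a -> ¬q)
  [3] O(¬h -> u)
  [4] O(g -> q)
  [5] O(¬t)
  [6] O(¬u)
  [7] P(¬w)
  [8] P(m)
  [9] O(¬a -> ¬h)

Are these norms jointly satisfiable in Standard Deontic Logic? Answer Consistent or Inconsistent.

Premise 6 states O(¬u) outright.
The contrapositive of premise 3 (O(¬h -> u)) is O(¬u -> h), and O(¬u) is already established, so O(h).
Premise 9, O(¬a -> ¬h), contraposes to O(h -> a); with O(h) we get O(a).
Premise 2 is O(a -> ¬q); since O(a), deontic closure gives O(¬q).
Premise 4 is O(g -> q); contrapositively O(¬q -> ¬g). Since O(¬q) holds, K gives O(¬g).
Yet premise 1 states O(g).
We now have both O(¬g) and O(g) — g is simultaneously obligatory and forbidden, violating the D-axiom.

Inconsistent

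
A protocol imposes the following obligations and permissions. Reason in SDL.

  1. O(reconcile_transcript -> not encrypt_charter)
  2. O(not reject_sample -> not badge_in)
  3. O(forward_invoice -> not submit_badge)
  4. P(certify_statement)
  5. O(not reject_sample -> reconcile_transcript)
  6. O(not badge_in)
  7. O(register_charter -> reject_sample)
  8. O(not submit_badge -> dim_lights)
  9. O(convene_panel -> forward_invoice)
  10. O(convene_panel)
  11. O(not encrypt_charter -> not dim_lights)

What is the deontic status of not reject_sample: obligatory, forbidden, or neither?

Forbidden

Premise 10 states O(convene_panel) outright.
Applying K to premise 9 (O(convene_panel -> forward_invoice)) and O(convene_panel) yields O(forward_invoice).
With premise 3, O(forward_invoice -> not submit_badge), the K-axiom yields O(not submit_badge).
From O(not submit_badge) and premise 8, O(not submit_badge -> dim_lights), we obtain O(dim_lights).
Premise 11, O(not encrypt_charter -> not dim_lights), contraposes to O(dim_lights -> encrypt_charter); with O(dim_lights) we get O(encrypt_charter).
The contrapositive of premise 1 (O(reconcile_transcript -> not encrypt_charter)) is O(encrypt_charter -> not reconcile_transcript), and O(encrypt_charter) is already established, so O(not reconcile_transcript).
Premise 5 is O(not reject_sample -> reconcile_transcript); contrapositively O(not reconcile_transcript -> reject_sample). Since O(not reconcile_transcript) holds, K gives O(reject_sample).
Premises 2, 4, 6, 7 do not contribute to this derivation.
Thus O(reject_sample), which is F(not reject_sample): not reject_sample is forbidden.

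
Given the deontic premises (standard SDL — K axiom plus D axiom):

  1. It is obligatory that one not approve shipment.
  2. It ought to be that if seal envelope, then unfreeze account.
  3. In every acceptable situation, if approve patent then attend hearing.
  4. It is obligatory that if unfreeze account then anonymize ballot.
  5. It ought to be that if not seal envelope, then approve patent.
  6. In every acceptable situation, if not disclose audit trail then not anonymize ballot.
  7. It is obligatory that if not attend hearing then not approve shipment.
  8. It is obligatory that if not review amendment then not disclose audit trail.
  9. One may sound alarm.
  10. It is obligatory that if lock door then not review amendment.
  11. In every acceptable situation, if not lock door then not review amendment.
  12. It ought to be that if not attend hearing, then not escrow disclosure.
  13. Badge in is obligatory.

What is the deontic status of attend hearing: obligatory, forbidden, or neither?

Obligatory

Premises 11 and 10 are O(¬lock_door → ¬review_amendment) and O(lock_door → ¬review_amendment); every ideal world satisfies ¬lock_door or lock_door, so in either case ¬review_amendment holds — hence O(¬review_amendment).
Applying K to premise 8 (O(¬review_amendment → ¬disclose_audit_trail)) and O(¬review_amendment) yields O(¬disclose_audit_trail).
From O(¬disclose_audit_trail) and premise 6, O(¬disclose_audit_trail → ¬anonymize_ballot), we obtain O(¬anonymize_ballot).
Premise 4 is O(unfreeze_account → anonymize_ballot); contrapositively O(¬anonymize_ballot → ¬unfreeze_account). Since O(¬anonymize_ballot) holds, K gives O(¬unfreeze_account).
The contrapositive of premise 2 (O(seal_envelope → unfreeze_account)) is O(¬unfreeze_account → ¬seal_envelope), and O(¬unfreeze_account) is already established, so O(¬seal_envelope).
Premise 5 is O(¬seal_envelope → approve_patent); since O(¬seal_envelope), deontic closure gives O(approve_patent).
Premise 3 is O(approve_patent → attend_hearing); since O(approve_patent), deontic closure gives O(attend_hearing).
Premises 1, 7, 9, 12, 13 do not contribute to this derivation.
Hence attend_hearing is obligatory.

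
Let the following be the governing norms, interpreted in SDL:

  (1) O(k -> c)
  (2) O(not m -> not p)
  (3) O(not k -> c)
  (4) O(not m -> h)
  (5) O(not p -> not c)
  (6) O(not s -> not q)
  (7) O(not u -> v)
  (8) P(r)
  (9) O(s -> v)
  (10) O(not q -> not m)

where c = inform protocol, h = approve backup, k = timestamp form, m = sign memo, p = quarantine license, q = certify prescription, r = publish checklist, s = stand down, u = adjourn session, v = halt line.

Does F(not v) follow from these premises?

Premises 1 and 3 are O(k -> c) and O(not k -> c); every ideal world satisfies k or not k, so in either case c holds — hence O(c).
Premise 5 is O(not p -> not c); contrapositively O(c -> p). Since O(c) holds, K gives O(p).
Premise 2 is O(not m -> not p); contrapositively O(p -> m). Since O(p) holds, K gives O(m).
Premise 10 is O(not q -> not m); contrapositively O(m -> q). Since O(m) holds, K gives O(q).
Premise 6, O(not s -> not q), contraposes to O(q -> s); with O(q) we get O(s).
Premise 9 is O(s -> v); since O(s), deontic closure gives O(v).
Premises 4, 7, 8 do not contribute to this derivation.
So O(v) holds, i.e. F(not v). The claim follows.

Yes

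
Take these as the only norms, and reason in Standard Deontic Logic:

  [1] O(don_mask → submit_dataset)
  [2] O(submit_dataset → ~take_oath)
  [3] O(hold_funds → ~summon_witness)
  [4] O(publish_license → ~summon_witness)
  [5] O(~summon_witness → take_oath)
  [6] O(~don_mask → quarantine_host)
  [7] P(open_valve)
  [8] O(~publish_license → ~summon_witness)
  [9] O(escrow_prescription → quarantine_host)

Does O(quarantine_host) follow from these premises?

Premises 4 and 8 are O(publish_license → ~summon_witness) and O(~publish_license → ~summon_witness); every ideal world satisfies publish_license or ~publish_license, so in either case ~summon_witness holds — hence O(~summon_witness).
From O(~summon_witness) and premise 5, O(~summon_witness → take_oath), we obtain O(take_oath).
Premise 2, O(submit_dataset → ~take_oath), contraposes to O(take_oath → ~submit_dataset); with O(take_oath) we get O(~submit_dataset).
The contrapositive of premise 1 (O(don_mask → submit_dataset)) is O(~submit_dataset → ~don_mask), and O(~submit_dataset) is already established, so O(~don_mask).
Applying K to premise 6 (O(~don_mask → quarantine_host)) and O(~don_mask) yields O(quarantine_host).
Premises 3, 7, 9 do not contribute to this derivation.
So O(quarantine_host) follows.

Yes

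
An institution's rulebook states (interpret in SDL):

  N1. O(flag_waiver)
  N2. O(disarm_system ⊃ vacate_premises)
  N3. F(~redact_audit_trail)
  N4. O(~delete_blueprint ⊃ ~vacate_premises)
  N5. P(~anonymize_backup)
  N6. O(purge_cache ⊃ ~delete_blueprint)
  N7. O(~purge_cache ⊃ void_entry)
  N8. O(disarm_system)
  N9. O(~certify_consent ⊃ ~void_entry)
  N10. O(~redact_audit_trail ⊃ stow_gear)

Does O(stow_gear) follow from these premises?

No

Premise 10 is O(~redact_audit_trail ⊃ stow_gear), but O(~redact_audit_trail) is not derivable from the premises, so it does not yield O(stow_gear).
No other premise forces O(stow_gear). An ideal world satisfying every premise can still have stow_gear false, so O(stow_gear) is not derivable.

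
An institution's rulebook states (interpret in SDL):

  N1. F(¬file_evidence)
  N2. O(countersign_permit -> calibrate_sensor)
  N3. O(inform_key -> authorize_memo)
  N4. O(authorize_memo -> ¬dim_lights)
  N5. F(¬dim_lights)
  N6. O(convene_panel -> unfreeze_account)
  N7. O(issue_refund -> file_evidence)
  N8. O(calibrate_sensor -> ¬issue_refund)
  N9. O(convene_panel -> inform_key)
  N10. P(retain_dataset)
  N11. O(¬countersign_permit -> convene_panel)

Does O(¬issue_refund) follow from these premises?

F(¬dim_lights) at premise 5 means O(dim_lights).
Premise 4 is O(authorize_memo -> ¬dim_lights); contrapositively O(dim_lights -> ¬authorize_memo). Since O(dim_lights) holds, K gives O(¬authorize_memo).
Premise 3 is O(inform_key -> authorize_memo); contrapositively O(¬authorize_memo -> ¬inform_key). Since O(¬authorize_memo) holds, K gives O(¬inform_key).
Premise 9, O(convene_panel -> inform_key), contraposes to O(¬inform_key -> ¬convene_panel); with O(¬inform_key) we get O(¬convene_panel).
The contrapositive of premise 11 (O(¬countersign_permit -> convene_panel)) is O(¬convene_panel -> countersign_permit), and O(¬convene_panel) is already established, so O(countersign_permit).
With premise 2, O(countersign_permit -> calibrate_sensor), the K-axiom yields O(calibrate_sensor).
Premise 8 is O(calibrate_sensor -> ¬issue_refund); since O(calibrate_sensor), deontic closure gives O(¬issue_refund).
Premises 1, 6, 7, 10 do not contribute to this derivation.
So O(¬issue_refund) follows.

Yes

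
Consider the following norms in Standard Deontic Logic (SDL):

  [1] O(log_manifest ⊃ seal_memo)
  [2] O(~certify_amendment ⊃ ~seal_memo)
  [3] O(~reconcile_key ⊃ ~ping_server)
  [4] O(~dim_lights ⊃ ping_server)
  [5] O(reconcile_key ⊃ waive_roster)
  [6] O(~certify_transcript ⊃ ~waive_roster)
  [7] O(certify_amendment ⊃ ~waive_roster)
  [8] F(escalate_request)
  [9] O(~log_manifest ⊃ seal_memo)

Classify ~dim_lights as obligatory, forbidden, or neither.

By case analysis on log_manifest: premise 1 gives O(log_manifest ⊃ seal_memo) and premise 9 gives O(~log_manifest ⊃ seal_memo), so O(seal_memo) either way.
The contrapositive of premise 2 (O(~certify_amendment ⊃ ~seal_memo)) is O(seal_memo ⊃ certify_amendment), and O(seal_memo) is already established, so O(certify_amendment).
Premise 7 is O(certify_amendment ⊃ ~waive_roster); since O(certify_amendment), deontic closure gives O(~waive_roster).
The contrapositive of premise 5 (O(reconcile_key ⊃ waive_roster)) is O(~waive_roster ⊃ ~reconcile_key), and O(~waive_roster) is already established, so O(~reconcile_key).
From O(~reconcile_key) and premise 3, O(~reconcile_key ⊃ ~ping_server), we obtain O(~ping_server).
Premise 4 is O(~dim_lights ⊃ ping_server); contrapositively O(~ping_server ⊃ dim_lights). Since O(~ping_server) holds, K gives O(dim_lights).
Premises 6, 8 do not contribute to this derivation.
Thus O(dim_lights), which is F(~dim_lights): ~dim_lights is forbidden.

Forbidden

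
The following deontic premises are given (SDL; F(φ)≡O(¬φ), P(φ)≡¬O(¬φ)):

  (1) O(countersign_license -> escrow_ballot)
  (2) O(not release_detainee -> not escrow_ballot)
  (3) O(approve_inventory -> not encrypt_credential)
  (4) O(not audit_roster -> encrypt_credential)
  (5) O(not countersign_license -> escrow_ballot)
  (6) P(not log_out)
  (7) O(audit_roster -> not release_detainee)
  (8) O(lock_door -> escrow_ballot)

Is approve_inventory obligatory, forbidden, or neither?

Forbidden

Premises 1 and 5 cover both cases: O(countersign_license -> escrow_ballot) and O(not countersign_license -> escrow_ballot). Since countersign_license ∨ not countersign_license is a tautology, O(escrow_ballot) follows.
The contrapositive of premise 2 (O(not release_detainee -> not escrow_ballot)) is O(escrow_ballot -> release_detainee), and O(escrow_ballot) is already established, so O(release_detainee).
Premise 7, O(audit_roster -> not release_detainee), contraposes to O(release_detainee -> not audit_roster); with O(release_detainee) we get O(not audit_roster).
Premise 4 is O(not audit_roster -> encrypt_credential); since O(not audit_roster), deontic closure gives O(encrypt_credential).
Premise 3, O(approve_inventory -> not encrypt_credential), contraposes to O(encrypt_credential -> not approve_inventory); with O(encrypt_credential) we get O(not approve_inventory).
Premises 6, 8 do not contribute to this derivation.
Thus O(not approve_inventory), which is F(approve_inventory): approve_inventory is forbidden.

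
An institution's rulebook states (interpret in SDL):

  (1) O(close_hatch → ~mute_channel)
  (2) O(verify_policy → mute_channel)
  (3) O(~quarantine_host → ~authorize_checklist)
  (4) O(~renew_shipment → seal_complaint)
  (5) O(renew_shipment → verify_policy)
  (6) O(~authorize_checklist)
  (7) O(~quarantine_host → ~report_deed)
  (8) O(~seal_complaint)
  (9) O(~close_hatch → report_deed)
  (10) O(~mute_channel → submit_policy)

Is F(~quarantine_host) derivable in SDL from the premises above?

From premise 8 we have O(~seal_complaint).
Premise 4, O(~renew_shipment → seal_complaint), contraposes to O(~seal_complaint → renew_shipment); with O(~seal_complaint) we get O(renew_shipment).
With premise 5, O(renew_shipment → verify_policy), the K-axiom yields O(verify_policy).
Applying K to premise 2 (O(verify_policy → mute_channel)) and O(verify_policy) yields O(mute_channel).
Premise 1, O(close_hatch → ~mute_channel), contraposes to O(mute_channel → ~close_hatch); with O(mute_channel) we get O(~close_hatch).
With premise 9, O(~close_hatch → report_deed), the K-axiom yields O(report_deed).
The contrapositive of premise 7 (O(~quarantine_host → ~report_deed)) is O(report_deed → quarantine_host), and O(report_deed) is already established, so O(quarantine_host).
Premises 3, 6, 10 do not contribute to this derivation.
So O(quarantine_host) holds, i.e. F(~quarantine_host). The claim follows.

Yes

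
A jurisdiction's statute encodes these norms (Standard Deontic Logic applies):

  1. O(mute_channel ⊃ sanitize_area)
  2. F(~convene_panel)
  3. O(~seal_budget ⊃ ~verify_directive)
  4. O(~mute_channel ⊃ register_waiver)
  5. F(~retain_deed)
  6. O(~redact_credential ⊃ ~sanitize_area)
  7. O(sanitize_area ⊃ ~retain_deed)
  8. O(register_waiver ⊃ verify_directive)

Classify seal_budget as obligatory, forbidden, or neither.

F(~retain_deed) at premise 5 means O(retain_deed).
Premise 7 is O(sanitize_area ⊃ ~retain_deed); contrapositively O(retain_deed ⊃ ~sanitize_area). Since O(retain_deed) holds, K gives O(~sanitize_area).
Premise 1, O(mute_channel ⊃ sanitize_area), contraposes to O(~sanitize_area ⊃ ~mute_channel); with O(~sanitize_area) we get O(~mute_channel).
With premise 4, O(~mute_channel ⊃ register_waiver), the K-axiom yields O(register_waiver).
Applying K to premise 8 (O(register_waiver ⊃ verify_directive)) and O(register_waiver) yields O(verify_directive).
Premise 3, O(~seal_budget ⊃ ~verify_directive), contraposes to O(verify_directive ⊃ seal_budget); with O(verify_directive) we get O(seal_budget).
Premises 2, 6 do not contribute to this derivation.
Hence seal_budget is obligatory.

Obligatory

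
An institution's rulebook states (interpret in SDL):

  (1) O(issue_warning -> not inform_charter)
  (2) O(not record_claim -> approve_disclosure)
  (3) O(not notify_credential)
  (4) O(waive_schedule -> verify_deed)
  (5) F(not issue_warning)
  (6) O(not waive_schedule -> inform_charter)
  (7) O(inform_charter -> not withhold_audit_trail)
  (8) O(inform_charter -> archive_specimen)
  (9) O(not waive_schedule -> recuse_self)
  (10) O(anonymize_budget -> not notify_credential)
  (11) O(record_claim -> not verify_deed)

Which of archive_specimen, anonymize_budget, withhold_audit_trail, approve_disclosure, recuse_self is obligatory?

Premise 5 is F(not issue_warning), i.e. O(issue_warning).
Applying K to premise 1 (O(issue_warning -> not inform_charter)) and O(issue_warning) yields O(not inform_charter).
Premise 6 is O(not waive_schedule -> inform_charter); contrapositively O(not inform_charter -> waive_schedule). Since O(not inform_charter) holds, K gives O(waive_schedule).
Applying K to premise 4 (O(waive_schedule -> verify_deed)) and O(waive_schedule) yields O(verify_deed).
Premise 11 is O(record_claim -> not verify_deed); contrapositively O(verify_deed -> not record_claim). Since O(verify_deed) holds, K gives O(not record_claim).
Premise 2 is O(not record_claim -> approve_disclosure); since O(not record_claim), deontic closure gives O(approve_disclosure).
So O(approve_disclosure) holds — approve_disclosure is obligatory. None of the other listed options is made obligatory by any chain of premises.

approve_disclosure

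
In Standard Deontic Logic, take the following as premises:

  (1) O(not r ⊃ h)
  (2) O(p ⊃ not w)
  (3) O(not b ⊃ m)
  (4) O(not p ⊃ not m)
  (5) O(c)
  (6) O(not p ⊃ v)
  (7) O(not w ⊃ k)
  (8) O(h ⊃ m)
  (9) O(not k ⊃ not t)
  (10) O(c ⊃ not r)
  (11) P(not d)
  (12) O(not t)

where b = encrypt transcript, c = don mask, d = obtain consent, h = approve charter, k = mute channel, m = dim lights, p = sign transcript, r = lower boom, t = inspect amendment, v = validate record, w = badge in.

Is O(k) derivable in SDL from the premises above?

Premise 5 gives O(c).
From O(c) and premise 10, O(c ⊃ not r), we obtain O(not r).
Applying K to premise 1 (O(not r ⊃ h)) and O(not r) yields O(h).
From O(h) and premise 8, O(h ⊃ m), we obtain O(m).
The contrapositive of premise 4 (O(not p ⊃ not m)) is O(m ⊃ p), and O(m) is already established, so O(p).
With premise 2, O(p ⊃ not w), the K-axiom yields O(not w).
Applying K to premise 7 (O(not w ⊃ k)) and O(not w) yields O(k).
Premises 3, 6, 9, 11, 12 do not contribute to this derivation.
So O(k) follows.

Yes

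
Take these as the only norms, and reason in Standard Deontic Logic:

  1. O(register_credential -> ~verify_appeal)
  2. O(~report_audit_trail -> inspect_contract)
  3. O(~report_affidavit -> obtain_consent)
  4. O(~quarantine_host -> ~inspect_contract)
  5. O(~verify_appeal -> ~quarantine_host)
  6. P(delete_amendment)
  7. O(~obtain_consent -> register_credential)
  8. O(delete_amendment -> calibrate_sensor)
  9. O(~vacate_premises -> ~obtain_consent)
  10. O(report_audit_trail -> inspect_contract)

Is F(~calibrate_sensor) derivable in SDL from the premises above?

No

Premise 8 is O(delete_amendment -> calibrate_sensor), but O(delete_amendment) is not derivable from the premises (the permission P(delete_amendment) asserts only ~O(~delete_amendment), not O(delete_amendment)), so it does not yield O(calibrate_sensor).
No other premise forces O(calibrate_sensor). An ideal world satisfying every premise can still have ~calibrate_sensor true, so F(~calibrate_sensor) is not derivable.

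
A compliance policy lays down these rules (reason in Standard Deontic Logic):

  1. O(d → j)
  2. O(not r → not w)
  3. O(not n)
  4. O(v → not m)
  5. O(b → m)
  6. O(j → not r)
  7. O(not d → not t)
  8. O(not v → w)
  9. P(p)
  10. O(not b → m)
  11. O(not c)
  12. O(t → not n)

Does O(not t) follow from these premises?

Yes

By case analysis on b: premise 5 gives O(b → m) and premise 10 gives O(not b → m), so O(m) either way.
Premise 4 is O(v → not m); contrapositively O(m → not v). Since O(m) holds, K gives O(not v).
Premise 8 is O(not v → w); since O(not v), deontic closure gives O(w).
Premise 2 is O(not r → not w); contrapositively O(w → r). Since O(w) holds, K gives O(r).
Premise 6, O(j → not r), contraposes to O(r → not j); with O(r) we get O(not j).
The contrapositive of premise 1 (O(d → j)) is O(not j → not d), and O(not j) is already established, so O(not d).
With premise 7, O(not d → not t), the K-axiom yields O(not t).
Premises 3, 9, 11, 12 do not contribute to this derivation.
So O(not t) follows.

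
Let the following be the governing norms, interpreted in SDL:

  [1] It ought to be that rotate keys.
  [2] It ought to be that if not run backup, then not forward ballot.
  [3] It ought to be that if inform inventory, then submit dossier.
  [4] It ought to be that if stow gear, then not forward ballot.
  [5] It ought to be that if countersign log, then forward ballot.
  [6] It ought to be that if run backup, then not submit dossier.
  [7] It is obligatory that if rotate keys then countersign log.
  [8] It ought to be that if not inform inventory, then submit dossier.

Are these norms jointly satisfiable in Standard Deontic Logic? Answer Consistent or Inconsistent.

By case analysis on inform_inventory: premise 3 gives O(inform_inventory → submit_dossier) and premise 8 gives O(¬inform_inventory → submit_dossier), so O(submit_dossier) either way.
Premise 6, O(run_backup → ¬submit_dossier), contraposes to O(submit_dossier → ¬run_backup); with O(submit_dossier) we get O(¬run_backup).
Premise 2 is O(¬run_backup → ¬forward_ballot); since O(¬run_backup), deontic closure gives O(¬forward_ballot).
The contrapositive of premise 5 (O(countersign_log → forward_ballot)) is O(¬forward_ballot → ¬countersign_log), and O(¬forward_ballot) is already established, so O(¬countersign_log).
Premise 7 is O(rotate_keys → countersign_log); contrapositively O(¬countersign_log → ¬rotate_keys). Since O(¬countersign_log) holds, K gives O(¬rotate_keys).
Yet premise 1 states O(rotate_keys).
We now have both O(¬rotate_keys) and O(rotate_keys) — rotate_keys is simultaneously obligatory and forbidden, violating the D-axiom.

Inconsistent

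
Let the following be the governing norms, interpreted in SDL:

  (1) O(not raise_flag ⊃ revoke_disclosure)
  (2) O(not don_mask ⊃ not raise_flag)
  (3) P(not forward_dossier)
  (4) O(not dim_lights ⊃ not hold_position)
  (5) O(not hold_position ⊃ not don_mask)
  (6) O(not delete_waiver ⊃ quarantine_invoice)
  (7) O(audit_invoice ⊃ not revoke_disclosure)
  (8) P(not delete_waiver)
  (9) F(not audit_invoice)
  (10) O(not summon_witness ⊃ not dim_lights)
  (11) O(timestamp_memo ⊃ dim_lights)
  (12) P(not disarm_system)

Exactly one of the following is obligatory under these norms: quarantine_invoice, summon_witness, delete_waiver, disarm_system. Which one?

F(not audit_invoice) at premise 9 means O(audit_invoice).
Premise 7 is O(audit_invoice ⊃ not revoke_disclosure); since O(audit_invoice), deontic closure gives O(not revoke_disclosure).
Premise 1 is O(not raise_flag ⊃ revoke_disclosure); contrapositively O(not revoke_disclosure ⊃ raise_flag). Since O(not revoke_disclosure) holds, K gives O(raise_flag).
Premise 2, O(not don_mask ⊃ not raise_flag), contraposes to O(raise_flag ⊃ don_mask); with O(raise_flag) we get O(don_mask).
Premise 5, O(not hold_position ⊃ not don_mask), contraposes to O(don_mask ⊃ hold_position); with O(don_mask) we get O(hold_position).
Premise 4, O(not dim_lights ⊃ not hold_position), contraposes to O(hold_position ⊃ dim_lights); with O(hold_position) we get O(dim_lights).
Premise 10, O(not summon_witness ⊃ not dim_lights), contraposes to O(dim_lights ⊃ summon_witness); with O(dim_lights) we get O(summon_witness).
So O(summon_witness) holds — summon_witness is obligatory. None of the other listed options is made obligatory by any chain of premises.

summon_witness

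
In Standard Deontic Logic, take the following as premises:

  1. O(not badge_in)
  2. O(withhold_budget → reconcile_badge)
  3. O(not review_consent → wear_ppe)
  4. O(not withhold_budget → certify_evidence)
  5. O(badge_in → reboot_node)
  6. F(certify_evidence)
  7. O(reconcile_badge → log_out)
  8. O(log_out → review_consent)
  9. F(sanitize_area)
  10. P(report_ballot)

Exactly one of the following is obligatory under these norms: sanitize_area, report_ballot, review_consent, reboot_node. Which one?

Premise 6 is F(certify_evidence), i.e. O(not certify_evidence).
Premise 4, O(not withhold_budget → certify_evidence), contraposes to O(not certify_evidence → withhold_budget); with O(not certify_evidence) we get O(withhold_budget).
Applying K to premise 2 (O(withhold_budget → reconcile_badge)) and O(withhold_budget) yields O(reconcile_badge).
Applying K to premise 7 (O(reconcile_badge → log_out)) and O(reconcile_badge) yields O(log_out).
From O(log_out) and premise 8, O(log_out → review_consent), we obtain O(review_consent).
So O(review_consent) holds — review_consent is obligatory. None of the other listed options is made obligatory by any chain of premises.

review_consent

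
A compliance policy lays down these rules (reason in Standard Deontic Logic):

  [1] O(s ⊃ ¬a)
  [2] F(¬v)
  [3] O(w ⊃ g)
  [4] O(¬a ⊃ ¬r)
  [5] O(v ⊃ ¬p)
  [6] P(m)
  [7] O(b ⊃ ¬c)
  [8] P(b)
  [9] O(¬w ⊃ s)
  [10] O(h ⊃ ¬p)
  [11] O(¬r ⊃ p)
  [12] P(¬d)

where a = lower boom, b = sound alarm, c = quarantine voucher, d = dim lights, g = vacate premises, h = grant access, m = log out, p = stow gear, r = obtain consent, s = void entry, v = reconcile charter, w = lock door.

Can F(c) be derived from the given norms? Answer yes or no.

No

Premise 7 is O(b ⊃ ¬c), but O(b) is not derivable from the premises (the permission P(b) asserts only ¬O(¬b), not O(b)), so it does not yield O(¬c).
No other premise forces O(¬c). An ideal world satisfying every premise can still have c true, so F(c) is not derivable.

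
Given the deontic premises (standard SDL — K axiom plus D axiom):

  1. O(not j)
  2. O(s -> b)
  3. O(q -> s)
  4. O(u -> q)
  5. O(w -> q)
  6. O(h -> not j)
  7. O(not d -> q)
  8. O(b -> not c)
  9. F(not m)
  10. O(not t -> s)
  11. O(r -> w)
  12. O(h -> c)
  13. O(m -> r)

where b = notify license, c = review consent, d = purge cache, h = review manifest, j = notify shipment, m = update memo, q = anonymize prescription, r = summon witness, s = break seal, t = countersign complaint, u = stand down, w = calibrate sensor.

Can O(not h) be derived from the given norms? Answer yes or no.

Yes

Premise 9, F(not m), is equivalent to O(m).
From O(m) and premise 13, O(m -> r), we obtain O(r).
Premise 11 is O(r -> w); since O(r), deontic closure gives O(w).
Premise 5 is O(w -> q); since O(w), deontic closure gives O(q).
From O(q) and premise 3, O(q -> s), we obtain O(s).
With premise 2, O(s -> b), the K-axiom yields O(b).
Applying K to premise 8 (O(b -> not c)) and O(b) yields O(not c).
Premise 12, O(h -> c), contraposes to O(not c -> not h); with O(not c) we get O(not h).
Premises 1, 4, 6, 7, 10 do not contribute to this derivation.
So O(not h) follows.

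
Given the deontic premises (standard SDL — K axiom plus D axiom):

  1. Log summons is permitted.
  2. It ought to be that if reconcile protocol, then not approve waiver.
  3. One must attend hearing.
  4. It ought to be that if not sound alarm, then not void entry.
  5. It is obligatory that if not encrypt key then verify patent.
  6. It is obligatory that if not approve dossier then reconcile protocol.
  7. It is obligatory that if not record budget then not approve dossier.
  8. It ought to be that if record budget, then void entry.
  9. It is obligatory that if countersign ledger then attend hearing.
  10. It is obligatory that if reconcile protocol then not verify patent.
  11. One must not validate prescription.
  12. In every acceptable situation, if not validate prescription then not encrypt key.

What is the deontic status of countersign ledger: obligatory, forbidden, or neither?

Premise 9 is O(countersign_ledger → attend_hearing); even if O(attend_hearing) held, inferring O(countersign_ledger) would be affirming the consequent — invalid.
No premise or chain of K-axiom applications forces O(countersign_ledger), and none forces O(¬countersign_ledger). So countersign_ledger is neither obligatory nor forbidden under these norms.

Neither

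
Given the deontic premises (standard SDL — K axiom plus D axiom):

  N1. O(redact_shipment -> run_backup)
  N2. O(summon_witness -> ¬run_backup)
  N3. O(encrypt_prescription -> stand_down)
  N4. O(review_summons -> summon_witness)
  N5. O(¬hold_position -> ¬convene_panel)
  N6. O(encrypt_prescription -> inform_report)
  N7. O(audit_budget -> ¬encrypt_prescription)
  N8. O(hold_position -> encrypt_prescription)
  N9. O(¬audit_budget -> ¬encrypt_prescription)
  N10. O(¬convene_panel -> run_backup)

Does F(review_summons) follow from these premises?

Premises 9 and 7 are O(¬audit_budget -> ¬encrypt_prescription) and O(audit_budget -> ¬encrypt_prescription); every ideal world satisfies ¬audit_budget or audit_budget, so in either case ¬encrypt_prescription holds — hence O(¬encrypt_prescription).
The contrapositive of premise 8 (O(hold_position -> encrypt_prescription)) is O(¬encrypt_prescription -> ¬hold_position), and O(¬encrypt_prescription) is already established, so O(¬hold_position).
From O(¬hold_position) and premise 5, O(¬hold_position -> ¬convene_panel), we obtain O(¬convene_panel).
Applying K to premise 10 (O(¬convene_panel -> run_backup)) and O(¬convene_panel) yields O(run_backup).
Premise 2 is O(summon_witness -> ¬run_backup); contrapositively O(run_backup -> ¬summon_witness). Since O(run_backup) holds, K gives O(¬summon_witness).
The contrapositive of premise 4 (O(review_summons -> summon_witness)) is O(¬summon_witness -> ¬review_summons), and O(¬summon_witness) is already established, so O(¬review_summons).
Premises 1, 3, 6 do not contribute to this derivation.
So O(¬review_summons) holds, i.e. F(review_summons). The claim follows.

Yes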